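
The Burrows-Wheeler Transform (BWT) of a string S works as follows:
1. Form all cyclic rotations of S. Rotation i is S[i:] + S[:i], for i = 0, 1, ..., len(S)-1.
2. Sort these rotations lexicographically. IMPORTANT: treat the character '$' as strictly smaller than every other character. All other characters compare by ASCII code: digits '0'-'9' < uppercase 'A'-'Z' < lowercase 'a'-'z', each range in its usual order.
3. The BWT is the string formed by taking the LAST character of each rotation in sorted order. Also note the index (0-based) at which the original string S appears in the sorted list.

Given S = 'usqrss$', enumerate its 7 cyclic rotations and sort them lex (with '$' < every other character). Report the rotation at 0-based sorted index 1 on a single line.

Answer: qrss$us

Derivation:
All 7 rotations (rotation i = S[i:]+S[:i]):
  rot[0] = usqrss$
  rot[1] = sqrss$u
  rot[2] = qrss$us
  rot[3] = rss$usq
  rot[4] = ss$usqr
  rot[5] = s$usqrs
  rot[6] = $usqrss
Sorted (with $ < everything):
  sorted[0] = $usqrss
  sorted[1] = qrss$us
  sorted[2] = rss$usq
  sorted[3] = s$usqrs
  sorted[4] = sqrss$u
  sorted[5] = ss$usqr
  sorted[6] = usqrss$
sorted[1] = qrss$us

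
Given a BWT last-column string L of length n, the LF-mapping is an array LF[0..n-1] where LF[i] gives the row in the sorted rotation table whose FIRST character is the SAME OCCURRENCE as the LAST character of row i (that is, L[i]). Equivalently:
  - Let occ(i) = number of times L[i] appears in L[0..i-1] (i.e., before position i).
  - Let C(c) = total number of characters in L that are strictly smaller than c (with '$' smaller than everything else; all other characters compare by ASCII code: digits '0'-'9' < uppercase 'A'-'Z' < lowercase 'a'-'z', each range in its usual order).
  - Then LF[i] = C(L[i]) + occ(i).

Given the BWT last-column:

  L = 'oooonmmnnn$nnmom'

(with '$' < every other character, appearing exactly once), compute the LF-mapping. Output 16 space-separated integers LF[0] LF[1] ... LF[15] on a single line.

Char counts: '$':1, 'm':4, 'n':6, 'o':5
C (first-col start): C('$')=0, C('m')=1, C('n')=5, C('o')=11
L[0]='o': occ=0, LF[0]=C('o')+0=11+0=11
L[1]='o': occ=1, LF[1]=C('o')+1=11+1=12
L[2]='o': occ=2, LF[2]=C('o')+2=11+2=13
L[3]='o': occ=3, LF[3]=C('o')+3=11+3=14
L[4]='n': occ=0, LF[4]=C('n')+0=5+0=5
L[5]='m': occ=0, LF[5]=C('m')+0=1+0=1
L[6]='m': occ=1, LF[6]=C('m')+1=1+1=2
L[7]='n': occ=1, LF[7]=C('n')+1=5+1=6
L[8]='n': occ=2, LF[8]=C('n')+2=5+2=7
L[9]='n': occ=3, LF[9]=C('n')+3=5+3=8
L[10]='$': occ=0, LF[10]=C('$')+0=0+0=0
L[11]='n': occ=4, LF[11]=C('n')+4=5+4=9
L[12]='n': occ=5, LF[12]=C('n')+5=5+5=10
L[13]='m': occ=2, LF[13]=C('m')+2=1+2=3
L[14]='o': occ=4, LF[14]=C('o')+4=11+4=15
L[15]='m': occ=3, LF[15]=C('m')+3=1+3=4

Answer: 11 12 13 14 5 1 2 6 7 8 0 9 10 3 15 4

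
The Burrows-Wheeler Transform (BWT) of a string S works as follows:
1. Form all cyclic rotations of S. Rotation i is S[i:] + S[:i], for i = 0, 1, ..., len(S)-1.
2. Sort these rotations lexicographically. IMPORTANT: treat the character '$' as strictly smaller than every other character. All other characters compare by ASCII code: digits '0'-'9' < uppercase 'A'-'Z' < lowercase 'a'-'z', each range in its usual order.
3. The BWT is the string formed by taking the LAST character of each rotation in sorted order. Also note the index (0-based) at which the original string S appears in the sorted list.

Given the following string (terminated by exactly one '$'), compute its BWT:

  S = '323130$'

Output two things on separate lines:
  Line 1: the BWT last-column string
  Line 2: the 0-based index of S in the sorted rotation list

Answer: 033312$
6

Derivation:
All 7 rotations (rotation i = S[i:]+S[:i]):
  rot[0] = 323130$
  rot[1] = 23130$3
  rot[2] = 3130$32
  rot[3] = 130$323
  rot[4] = 30$3231
  rot[5] = 0$32313
  rot[6] = $323130
Sorted (with $ < everything):
  sorted[0] = $323130  (last char: '0')
  sorted[1] = 0$32313  (last char: '3')
  sorted[2] = 130$323  (last char: '3')
  sorted[3] = 23130$3  (last char: '3')
  sorted[4] = 30$3231  (last char: '1')
  sorted[5] = 3130$32  (last char: '2')
  sorted[6] = 323130$  (last char: '$')
Last column: 033312$
Original string S is at sorted index 6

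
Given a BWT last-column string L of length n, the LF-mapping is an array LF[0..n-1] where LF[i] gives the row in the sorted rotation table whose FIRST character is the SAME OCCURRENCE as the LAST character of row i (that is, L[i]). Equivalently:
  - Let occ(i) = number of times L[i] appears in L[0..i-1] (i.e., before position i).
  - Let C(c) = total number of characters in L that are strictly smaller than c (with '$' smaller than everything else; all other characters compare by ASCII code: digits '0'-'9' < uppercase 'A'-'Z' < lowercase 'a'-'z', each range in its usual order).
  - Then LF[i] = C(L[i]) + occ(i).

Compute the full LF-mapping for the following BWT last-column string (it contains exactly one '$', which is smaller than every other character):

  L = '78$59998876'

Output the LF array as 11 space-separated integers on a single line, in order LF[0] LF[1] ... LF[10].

Answer: 3 5 0 1 8 9 10 6 7 4 2

Derivation:
Char counts: '$':1, '5':1, '6':1, '7':2, '8':3, '9':3
C (first-col start): C('$')=0, C('5')=1, C('6')=2, C('7')=3, C('8')=5, C('9')=8
L[0]='7': occ=0, LF[0]=C('7')+0=3+0=3
L[1]='8': occ=0, LF[1]=C('8')+0=5+0=5
L[2]='$': occ=0, LF[2]=C('$')+0=0+0=0
L[3]='5': occ=0, LF[3]=C('5')+0=1+0=1
L[4]='9': occ=0, LF[4]=C('9')+0=8+0=8
L[5]='9': occ=1, LF[5]=C('9')+1=8+1=9
L[6]='9': occ=2, LF[6]=C('9')+2=8+2=10
L[7]='8': occ=1, LF[7]=C('8')+1=5+1=6
L[8]='8': occ=2, LF[8]=C('8')+2=5+2=7
L[9]='7': occ=1, LF[9]=C('7')+1=3+1=4
L[10]='6': occ=0, LF[10]=C('6')+0=2+0=2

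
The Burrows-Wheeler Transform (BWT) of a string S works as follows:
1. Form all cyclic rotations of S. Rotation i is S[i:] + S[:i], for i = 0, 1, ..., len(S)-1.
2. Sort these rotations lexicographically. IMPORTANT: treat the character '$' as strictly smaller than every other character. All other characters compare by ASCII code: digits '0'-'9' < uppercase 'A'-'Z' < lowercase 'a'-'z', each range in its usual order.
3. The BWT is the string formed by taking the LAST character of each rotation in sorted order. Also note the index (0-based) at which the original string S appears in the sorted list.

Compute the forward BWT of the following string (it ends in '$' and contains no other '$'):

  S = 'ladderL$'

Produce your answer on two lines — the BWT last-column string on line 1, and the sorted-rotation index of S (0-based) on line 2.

All 8 rotations (rotation i = S[i:]+S[:i]):
  rot[0] = ladderL$
  rot[1] = adderL$l
  rot[2] = dderL$la
  rot[3] = derL$lad
  rot[4] = erL$ladd
  rot[5] = rL$ladde
  rot[6] = L$ladder
  rot[7] = $ladderL
Sorted (with $ < everything):
  sorted[0] = $ladderL  (last char: 'L')
  sorted[1] = L$ladder  (last char: 'r')
  sorted[2] = adderL$l  (last char: 'l')
  sorted[3] = dderL$la  (last char: 'a')
  sorted[4] = derL$lad  (last char: 'd')
  sorted[5] = erL$ladd  (last char: 'd')
  sorted[6] = ladderL$  (last char: '$')
  sorted[7] = rL$ladde  (last char: 'e')
Last column: Lrladd$e
Original string S is at sorted index 6

Answer: Lrladd$e
6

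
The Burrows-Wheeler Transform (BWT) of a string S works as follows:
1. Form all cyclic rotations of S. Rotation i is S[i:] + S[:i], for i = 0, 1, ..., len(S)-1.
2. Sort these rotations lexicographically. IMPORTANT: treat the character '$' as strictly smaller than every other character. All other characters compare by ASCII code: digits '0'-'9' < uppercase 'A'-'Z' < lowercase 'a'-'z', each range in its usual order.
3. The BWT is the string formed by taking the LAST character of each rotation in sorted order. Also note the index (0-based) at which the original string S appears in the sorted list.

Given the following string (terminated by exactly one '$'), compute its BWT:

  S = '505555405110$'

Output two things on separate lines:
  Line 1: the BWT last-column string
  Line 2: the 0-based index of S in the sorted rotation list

All 13 rotations (rotation i = S[i:]+S[:i]):
  rot[0] = 505555405110$
  rot[1] = 05555405110$5
  rot[2] = 5555405110$50
  rot[3] = 555405110$505
  rot[4] = 55405110$5055
  rot[5] = 5405110$50555
  rot[6] = 405110$505555
  rot[7] = 05110$5055554
  rot[8] = 5110$50555540
  rot[9] = 110$505555405
  rot[10] = 10$5055554051
  rot[11] = 0$50555540511
  rot[12] = $505555405110
Sorted (with $ < everything):
  sorted[0] = $505555405110  (last char: '0')
  sorted[1] = 0$50555540511  (last char: '1')
  sorted[2] = 05110$5055554  (last char: '4')
  sorted[3] = 05555405110$5  (last char: '5')
  sorted[4] = 10$5055554051  (last char: '1')
  sorted[5] = 110$505555405  (last char: '5')
  sorted[6] = 405110$505555  (last char: '5')
  sorted[7] = 505555405110$  (last char: '$')
  sorted[8] = 5110$50555540  (last char: '0')
  sorted[9] = 5405110$50555  (last char: '5')
  sorted[10] = 55405110$5055  (last char: '5')
  sorted[11] = 555405110$505  (last char: '5')
  sorted[12] = 5555405110$50  (last char: '0')
Last column: 0145155$05550
Original string S is at sorted index 7

Answer: 0145155$05550
7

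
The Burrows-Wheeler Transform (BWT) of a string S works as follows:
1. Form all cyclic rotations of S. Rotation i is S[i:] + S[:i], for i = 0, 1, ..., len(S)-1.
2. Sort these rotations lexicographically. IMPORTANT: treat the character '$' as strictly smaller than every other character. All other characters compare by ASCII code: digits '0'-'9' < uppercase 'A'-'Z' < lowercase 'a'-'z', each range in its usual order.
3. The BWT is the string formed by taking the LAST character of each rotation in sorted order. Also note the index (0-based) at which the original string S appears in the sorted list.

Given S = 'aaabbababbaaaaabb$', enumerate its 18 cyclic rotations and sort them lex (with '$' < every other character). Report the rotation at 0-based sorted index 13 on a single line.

Answer: bababbaaaaabb$aaab

Derivation:
All 18 rotations (rotation i = S[i:]+S[:i]):
  rot[0] = aaabbababbaaaaabb$
  rot[1] = aabbababbaaaaabb$a
  rot[2] = abbababbaaaaabb$aa
  rot[3] = bbababbaaaaabb$aaa
  rot[4] = bababbaaaaabb$aaab
  rot[5] = ababbaaaaabb$aaabb
  rot[6] = babbaaaaabb$aaabba
  rot[7] = abbaaaaabb$aaabbab
  rot[8] = bbaaaaabb$aaabbaba
  rot[9] = baaaaabb$aaabbabab
  rot[10] = aaaaabb$aaabbababb
  rot[11] = aaaabb$aaabbababba
  rot[12] = aaabb$aaabbababbaa
  rot[13] = aabb$aaabbababbaaa
  rot[14] = abb$aaabbababbaaaa
  rot[15] = bb$aaabbababbaaaaa
  rot[16] = b$aaabbababbaaaaab
  rot[17] = $aaabbababbaaaaabb
Sorted (with $ < everything):
  sorted[0] = $aaabbababbaaaaabb
  sorted[1] = aaaaabb$aaabbababb
  sorted[2] = aaaabb$aaabbababba
  sorted[3] = aaabb$aaabbababbaa
  sorted[4] = aaabbababbaaaaabb$
  sorted[5] = aabb$aaabbababbaaa
  sorted[6] = aabbababbaaaaabb$a
  sorted[7] = ababbaaaaabb$aaabb
  sorted[8] = abb$aaabbababbaaaa
  sorted[9] = abbaaaaabb$aaabbab
  sorted[10] = abbababbaaaaabb$aa
  sorted[11] = b$aaabbababbaaaaab
  sorted[12] = baaaaabb$aaabbabab
  sorted[13] = bababbaaaaabb$aaab
  sorted[14] = babbaaaaabb$aaabba
  sorted[15] = bb$aaabbababbaaaaa
  sorted[16] = bbaaaaabb$aaabbaba
  sorted[17] = bbababbaaaaabb$aaa
sorted[13] = bababbaaaaabb$aaab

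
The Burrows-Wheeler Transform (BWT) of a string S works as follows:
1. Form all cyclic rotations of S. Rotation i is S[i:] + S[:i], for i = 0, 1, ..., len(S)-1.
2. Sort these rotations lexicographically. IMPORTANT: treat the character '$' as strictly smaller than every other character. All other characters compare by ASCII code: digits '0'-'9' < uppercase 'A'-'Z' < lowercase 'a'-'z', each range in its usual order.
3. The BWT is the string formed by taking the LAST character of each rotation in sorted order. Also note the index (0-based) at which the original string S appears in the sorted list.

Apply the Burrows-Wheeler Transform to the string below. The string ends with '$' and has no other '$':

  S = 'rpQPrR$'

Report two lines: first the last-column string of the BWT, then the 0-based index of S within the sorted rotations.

Answer: RQprrP$
6

Derivation:
All 7 rotations (rotation i = S[i:]+S[:i]):
  rot[0] = rpQPrR$
  rot[1] = pQPrR$r
  rot[2] = QPrR$rp
  rot[3] = PrR$rpQ
  rot[4] = rR$rpQP
  rot[5] = R$rpQPr
  rot[6] = $rpQPrR
Sorted (with $ < everything):
  sorted[0] = $rpQPrR  (last char: 'R')
  sorted[1] = PrR$rpQ  (last char: 'Q')
  sorted[2] = QPrR$rp  (last char: 'p')
  sorted[3] = R$rpQPr  (last char: 'r')
  sorted[4] = pQPrR$r  (last char: 'r')
  sorted[5] = rR$rpQP  (last char: 'P')
  sorted[6] = rpQPrR$  (last char: '$')
Last column: RQprrP$
Original string S is at sorted index 6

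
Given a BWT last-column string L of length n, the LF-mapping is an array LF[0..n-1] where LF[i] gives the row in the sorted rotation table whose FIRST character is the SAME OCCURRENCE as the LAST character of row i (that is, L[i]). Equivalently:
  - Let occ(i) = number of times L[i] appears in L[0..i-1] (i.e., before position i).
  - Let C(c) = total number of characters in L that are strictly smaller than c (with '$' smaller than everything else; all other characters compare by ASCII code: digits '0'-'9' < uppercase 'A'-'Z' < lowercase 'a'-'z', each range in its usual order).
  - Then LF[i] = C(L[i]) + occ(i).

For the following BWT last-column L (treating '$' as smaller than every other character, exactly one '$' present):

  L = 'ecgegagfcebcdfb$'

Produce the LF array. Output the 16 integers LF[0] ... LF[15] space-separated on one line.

Char counts: '$':1, 'a':1, 'b':2, 'c':3, 'd':1, 'e':3, 'f':2, 'g':3
C (first-col start): C('$')=0, C('a')=1, C('b')=2, C('c')=4, C('d')=7, C('e')=8, C('f')=11, C('g')=13
L[0]='e': occ=0, LF[0]=C('e')+0=8+0=8
L[1]='c': occ=0, LF[1]=C('c')+0=4+0=4
L[2]='g': occ=0, LF[2]=C('g')+0=13+0=13
L[3]='e': occ=1, LF[3]=C('e')+1=8+1=9
L[4]='g': occ=1, LF[4]=C('g')+1=13+1=14
L[5]='a': occ=0, LF[5]=C('a')+0=1+0=1
L[6]='g': occ=2, LF[6]=C('g')+2=13+2=15
L[7]='f': occ=0, LF[7]=C('f')+0=11+0=11
L[8]='c': occ=1, LF[8]=C('c')+1=4+1=5
L[9]='e': occ=2, LF[9]=C('e')+2=8+2=10
L[10]='b': occ=0, LF[10]=C('b')+0=2+0=2
L[11]='c': occ=2, LF[11]=C('c')+2=4+2=6
L[12]='d': occ=0, LF[12]=C('d')+0=7+0=7
L[13]='f': occ=1, LF[13]=C('f')+1=11+1=12
L[14]='b': occ=1, LF[14]=C('b')+1=2+1=3
L[15]='$': occ=0, LF[15]=C('$')+0=0+0=0

Answer: 8 4 13 9 14 1 15 11 5 10 2 6 7 12 3 0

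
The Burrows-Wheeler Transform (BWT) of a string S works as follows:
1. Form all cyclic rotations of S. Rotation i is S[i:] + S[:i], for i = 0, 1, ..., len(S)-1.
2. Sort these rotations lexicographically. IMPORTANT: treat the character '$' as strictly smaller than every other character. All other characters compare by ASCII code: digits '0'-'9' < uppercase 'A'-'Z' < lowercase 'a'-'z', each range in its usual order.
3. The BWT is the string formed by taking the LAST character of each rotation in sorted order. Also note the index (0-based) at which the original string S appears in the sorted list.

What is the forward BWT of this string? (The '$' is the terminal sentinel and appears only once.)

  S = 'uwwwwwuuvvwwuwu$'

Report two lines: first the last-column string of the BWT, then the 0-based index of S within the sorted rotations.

All 16 rotations (rotation i = S[i:]+S[:i]):
  rot[0] = uwwwwwuuvvwwuwu$
  rot[1] = wwwwwuuvvwwuwu$u
  rot[2] = wwwwuuvvwwuwu$uw
  rot[3] = wwwuuvvwwuwu$uww
  rot[4] = wwuuvvwwuwu$uwww
  rot[5] = wuuvvwwuwu$uwwww
  rot[6] = uuvvwwuwu$uwwwww
  rot[7] = uvvwwuwu$uwwwwwu
  rot[8] = vvwwuwu$uwwwwwuu
  rot[9] = vwwuwu$uwwwwwuuv
  rot[10] = wwuwu$uwwwwwuuvv
  rot[11] = wuwu$uwwwwwuuvvw
  rot[12] = uwu$uwwwwwuuvvww
  rot[13] = wu$uwwwwwuuvvwwu
  rot[14] = u$uwwwwwuuvvwwuw
  rot[15] = $uwwwwwuuvvwwuwu
Sorted (with $ < everything):
  sorted[0] = $uwwwwwuuvvwwuwu  (last char: 'u')
  sorted[1] = u$uwwwwwuuvvwwuw  (last char: 'w')
  sorted[2] = uuvvwwuwu$uwwwww  (last char: 'w')
  sorted[3] = uvvwwuwu$uwwwwwu  (last char: 'u')
  sorted[4] = uwu$uwwwwwuuvvww  (last char: 'w')
  sorted[5] = uwwwwwuuvvwwuwu$  (last char: '$')
  sorted[6] = vvwwuwu$uwwwwwuu  (last char: 'u')
  sorted[7] = vwwuwu$uwwwwwuuv  (last char: 'v')
  sorted[8] = wu$uwwwwwuuvvwwu  (last char: 'u')
  sorted[9] = wuuvvwwuwu$uwwww  (last char: 'w')
  sorted[10] = wuwu$uwwwwwuuvvw  (last char: 'w')
  sorted[11] = wwuuvvwwuwu$uwww  (last char: 'w')
  sorted[12] = wwuwu$uwwwwwuuvv  (last char: 'v')
  sorted[13] = wwwuuvvwwuwu$uww  (last char: 'w')
  sorted[14] = wwwwuuvvwwuwu$uw  (last char: 'w')
  sorted[15] = wwwwwuuvvwwuwu$u  (last char: 'u')
Last column: uwwuw$uvuwwwvwwu
Original string S is at sorted index 5

Answer: uwwuw$uvuwwwvwwu
5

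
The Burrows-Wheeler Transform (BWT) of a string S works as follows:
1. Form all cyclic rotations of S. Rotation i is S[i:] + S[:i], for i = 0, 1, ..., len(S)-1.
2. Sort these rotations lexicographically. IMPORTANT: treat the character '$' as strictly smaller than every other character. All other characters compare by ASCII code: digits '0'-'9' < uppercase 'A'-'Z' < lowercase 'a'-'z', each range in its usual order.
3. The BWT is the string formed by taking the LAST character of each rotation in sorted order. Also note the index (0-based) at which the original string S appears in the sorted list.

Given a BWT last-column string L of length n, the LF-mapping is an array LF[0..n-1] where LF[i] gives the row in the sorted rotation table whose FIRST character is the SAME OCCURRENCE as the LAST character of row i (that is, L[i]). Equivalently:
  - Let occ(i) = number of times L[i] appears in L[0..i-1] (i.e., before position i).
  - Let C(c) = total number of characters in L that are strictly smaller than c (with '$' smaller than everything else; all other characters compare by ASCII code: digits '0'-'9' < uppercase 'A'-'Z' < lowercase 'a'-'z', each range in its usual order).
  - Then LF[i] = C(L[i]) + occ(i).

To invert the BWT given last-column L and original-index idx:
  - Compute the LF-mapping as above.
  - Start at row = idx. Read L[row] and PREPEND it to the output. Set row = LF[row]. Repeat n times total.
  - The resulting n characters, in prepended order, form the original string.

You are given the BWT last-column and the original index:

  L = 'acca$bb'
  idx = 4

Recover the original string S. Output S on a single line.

Answer: bcabca$

Derivation:
LF mapping: 1 5 6 2 0 3 4
Walk LF starting at row 4, prepending L[row]:
  step 1: row=4, L[4]='$', prepend. Next row=LF[4]=0
  step 2: row=0, L[0]='a', prepend. Next row=LF[0]=1
  step 3: row=1, L[1]='c', prepend. Next row=LF[1]=5
  step 4: row=5, L[5]='b', prepend. Next row=LF[5]=3
  step 5: row=3, L[3]='a', prepend. Next row=LF[3]=2
  step 6: row=2, L[2]='c', prepend. Next row=LF[2]=6
  step 7: row=6, L[6]='b', prepend. Next row=LF[6]=4
Reversed output: bcabca$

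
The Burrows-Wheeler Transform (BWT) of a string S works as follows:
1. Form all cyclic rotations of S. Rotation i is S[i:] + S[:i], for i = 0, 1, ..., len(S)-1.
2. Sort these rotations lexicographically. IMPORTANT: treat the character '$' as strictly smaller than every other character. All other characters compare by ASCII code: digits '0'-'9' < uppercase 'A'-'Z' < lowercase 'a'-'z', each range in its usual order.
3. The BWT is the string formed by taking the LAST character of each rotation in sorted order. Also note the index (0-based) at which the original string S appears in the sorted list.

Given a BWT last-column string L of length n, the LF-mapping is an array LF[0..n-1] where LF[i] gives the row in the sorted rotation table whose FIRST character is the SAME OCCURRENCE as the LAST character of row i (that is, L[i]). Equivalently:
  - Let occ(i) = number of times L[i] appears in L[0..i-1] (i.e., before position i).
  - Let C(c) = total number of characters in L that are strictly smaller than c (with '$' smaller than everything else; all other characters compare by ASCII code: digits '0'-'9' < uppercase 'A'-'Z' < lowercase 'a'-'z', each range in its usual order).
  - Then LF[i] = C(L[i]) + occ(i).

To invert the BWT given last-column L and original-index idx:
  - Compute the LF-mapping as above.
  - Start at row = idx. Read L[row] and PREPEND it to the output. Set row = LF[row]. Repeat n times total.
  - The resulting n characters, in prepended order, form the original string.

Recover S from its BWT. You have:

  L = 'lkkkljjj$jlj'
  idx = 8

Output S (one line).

Answer: kjkjkjjlljl$

Derivation:
LF mapping: 9 6 7 8 10 1 2 3 0 4 11 5
Walk LF starting at row 8, prepending L[row]:
  step 1: row=8, L[8]='$', prepend. Next row=LF[8]=0
  step 2: row=0, L[0]='l', prepend. Next row=LF[0]=9
  step 3: row=9, L[9]='j', prepend. Next row=LF[9]=4
  step 4: row=4, L[4]='l', prepend. Next row=LF[4]=10
  step 5: row=10, L[10]='l', prepend. Next row=LF[10]=11
  step 6: row=11, L[11]='j', prepend. Next row=LF[11]=5
  step 7: row=5, L[5]='j', prepend. Next row=LF[5]=1
  step 8: row=1, L[1]='k', prepend. Next row=LF[1]=6
  step 9: row=6, L[6]='j', prepend. Next row=LF[6]=2
  step 10: row=2, L[2]='k', prepend. Next row=LF[2]=7
  step 11: row=7, L[7]='j', prepend. Next row=LF[7]=3
  step 12: row=3, L[3]='k', prepend. Next row=LF[3]=8
Reversed output: kjkjkjjlljl$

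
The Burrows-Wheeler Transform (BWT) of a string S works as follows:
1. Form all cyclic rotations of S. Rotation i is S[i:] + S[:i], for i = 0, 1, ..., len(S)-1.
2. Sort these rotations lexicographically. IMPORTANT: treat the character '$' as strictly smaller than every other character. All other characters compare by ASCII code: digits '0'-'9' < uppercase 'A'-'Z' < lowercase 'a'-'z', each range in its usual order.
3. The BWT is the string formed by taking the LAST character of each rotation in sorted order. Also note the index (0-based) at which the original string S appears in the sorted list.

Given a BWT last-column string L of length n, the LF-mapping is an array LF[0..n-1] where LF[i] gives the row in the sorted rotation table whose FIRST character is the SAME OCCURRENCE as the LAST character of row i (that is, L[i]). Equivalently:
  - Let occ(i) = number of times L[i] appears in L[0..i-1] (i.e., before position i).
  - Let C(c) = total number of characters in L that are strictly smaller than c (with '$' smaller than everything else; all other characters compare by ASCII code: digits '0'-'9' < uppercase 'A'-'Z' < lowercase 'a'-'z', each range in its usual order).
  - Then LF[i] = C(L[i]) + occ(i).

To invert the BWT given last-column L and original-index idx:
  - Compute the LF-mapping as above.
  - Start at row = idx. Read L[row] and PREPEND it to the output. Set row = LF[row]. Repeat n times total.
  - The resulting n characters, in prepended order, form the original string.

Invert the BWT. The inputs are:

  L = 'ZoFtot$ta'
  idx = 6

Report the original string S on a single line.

LF mapping: 2 4 1 6 5 7 0 8 3
Walk LF starting at row 6, prepending L[row]:
  step 1: row=6, L[6]='$', prepend. Next row=LF[6]=0
  step 2: row=0, L[0]='Z', prepend. Next row=LF[0]=2
  step 3: row=2, L[2]='F', prepend. Next row=LF[2]=1
  step 4: row=1, L[1]='o', prepend. Next row=LF[1]=4
  step 5: row=4, L[4]='o', prepend. Next row=LF[4]=5
  step 6: row=5, L[5]='t', prepend. Next row=LF[5]=7
  step 7: row=7, L[7]='t', prepend. Next row=LF[7]=8
  step 8: row=8, L[8]='a', prepend. Next row=LF[8]=3
  step 9: row=3, L[3]='t', prepend. Next row=LF[3]=6
Reversed output: tattooFZ$

Answer: tattooFZ$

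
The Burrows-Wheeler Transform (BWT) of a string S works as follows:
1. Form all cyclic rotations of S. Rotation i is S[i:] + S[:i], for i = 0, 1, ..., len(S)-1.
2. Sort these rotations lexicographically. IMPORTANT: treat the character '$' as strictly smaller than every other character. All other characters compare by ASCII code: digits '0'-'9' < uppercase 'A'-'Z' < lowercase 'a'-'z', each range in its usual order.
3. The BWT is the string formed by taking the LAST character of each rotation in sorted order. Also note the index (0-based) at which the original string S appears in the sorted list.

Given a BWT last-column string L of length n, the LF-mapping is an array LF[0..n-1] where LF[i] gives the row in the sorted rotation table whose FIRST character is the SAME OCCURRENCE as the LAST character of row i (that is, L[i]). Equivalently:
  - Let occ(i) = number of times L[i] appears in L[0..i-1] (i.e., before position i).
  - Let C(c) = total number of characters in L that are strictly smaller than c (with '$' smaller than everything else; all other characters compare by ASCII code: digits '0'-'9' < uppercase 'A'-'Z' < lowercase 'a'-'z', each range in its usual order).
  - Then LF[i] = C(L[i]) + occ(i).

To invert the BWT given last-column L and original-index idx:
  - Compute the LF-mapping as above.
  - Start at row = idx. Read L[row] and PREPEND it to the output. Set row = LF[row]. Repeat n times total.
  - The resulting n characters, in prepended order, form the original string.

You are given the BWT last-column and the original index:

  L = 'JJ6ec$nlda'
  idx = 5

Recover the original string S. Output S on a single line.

LF mapping: 2 3 1 7 5 0 9 8 6 4
Walk LF starting at row 5, prepending L[row]:
  step 1: row=5, L[5]='$', prepend. Next row=LF[5]=0
  step 2: row=0, L[0]='J', prepend. Next row=LF[0]=2
  step 3: row=2, L[2]='6', prepend. Next row=LF[2]=1
  step 4: row=1, L[1]='J', prepend. Next row=LF[1]=3
  step 5: row=3, L[3]='e', prepend. Next row=LF[3]=7
  step 6: row=7, L[7]='l', prepend. Next row=LF[7]=8
  step 7: row=8, L[8]='d', prepend. Next row=LF[8]=6
  step 8: row=6, L[6]='n', prepend. Next row=LF[6]=9
  step 9: row=9, L[9]='a', prepend. Next row=LF[9]=4
  step 10: row=4, L[4]='c', prepend. Next row=LF[4]=5
Reversed output: candleJ6J$

Answer: candleJ6J$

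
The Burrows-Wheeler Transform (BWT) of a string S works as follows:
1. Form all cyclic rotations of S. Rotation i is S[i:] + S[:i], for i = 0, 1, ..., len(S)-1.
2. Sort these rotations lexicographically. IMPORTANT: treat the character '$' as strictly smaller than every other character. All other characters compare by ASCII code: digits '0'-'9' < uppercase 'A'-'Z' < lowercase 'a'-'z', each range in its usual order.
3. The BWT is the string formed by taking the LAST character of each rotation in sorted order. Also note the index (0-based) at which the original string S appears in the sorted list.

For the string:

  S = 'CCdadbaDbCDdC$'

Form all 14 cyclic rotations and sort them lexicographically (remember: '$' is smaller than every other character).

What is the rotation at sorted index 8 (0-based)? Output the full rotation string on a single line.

All 14 rotations (rotation i = S[i:]+S[:i]):
  rot[0] = CCdadbaDbCDdC$
  rot[1] = CdadbaDbCDdC$C
  rot[2] = dadbaDbCDdC$CC
  rot[3] = adbaDbCDdC$CCd
  rot[4] = dbaDbCDdC$CCda
  rot[5] = baDbCDdC$CCdad
  rot[6] = aDbCDdC$CCdadb
  rot[7] = DbCDdC$CCdadba
  rot[8] = bCDdC$CCdadbaD
  rot[9] = CDdC$CCdadbaDb
  rot[10] = DdC$CCdadbaDbC
  rot[11] = dC$CCdadbaDbCD
  rot[12] = C$CCdadbaDbCDd
  rot[13] = $CCdadbaDbCDdC
Sorted (with $ < everything):
  sorted[0] = $CCdadbaDbCDdC
  sorted[1] = C$CCdadbaDbCDd
  sorted[2] = CCdadbaDbCDdC$
  sorted[3] = CDdC$CCdadbaDb
  sorted[4] = CdadbaDbCDdC$C
  sorted[5] = DbCDdC$CCdadba
  sorted[6] = DdC$CCdadbaDbC
  sorted[7] = aDbCDdC$CCdadb
  sorted[8] = adbaDbCDdC$CCd
  sorted[9] = bCDdC$CCdadbaD
  sorted[10] = baDbCDdC$CCdad
  sorted[11] = dC$CCdadbaDbCD
  sorted[12] = dadbaDbCDdC$CC
  sorted[13] = dbaDbCDdC$CCda
sorted[8] = adbaDbCDdC$CCd

Answer: adbaDbCDdC$CCd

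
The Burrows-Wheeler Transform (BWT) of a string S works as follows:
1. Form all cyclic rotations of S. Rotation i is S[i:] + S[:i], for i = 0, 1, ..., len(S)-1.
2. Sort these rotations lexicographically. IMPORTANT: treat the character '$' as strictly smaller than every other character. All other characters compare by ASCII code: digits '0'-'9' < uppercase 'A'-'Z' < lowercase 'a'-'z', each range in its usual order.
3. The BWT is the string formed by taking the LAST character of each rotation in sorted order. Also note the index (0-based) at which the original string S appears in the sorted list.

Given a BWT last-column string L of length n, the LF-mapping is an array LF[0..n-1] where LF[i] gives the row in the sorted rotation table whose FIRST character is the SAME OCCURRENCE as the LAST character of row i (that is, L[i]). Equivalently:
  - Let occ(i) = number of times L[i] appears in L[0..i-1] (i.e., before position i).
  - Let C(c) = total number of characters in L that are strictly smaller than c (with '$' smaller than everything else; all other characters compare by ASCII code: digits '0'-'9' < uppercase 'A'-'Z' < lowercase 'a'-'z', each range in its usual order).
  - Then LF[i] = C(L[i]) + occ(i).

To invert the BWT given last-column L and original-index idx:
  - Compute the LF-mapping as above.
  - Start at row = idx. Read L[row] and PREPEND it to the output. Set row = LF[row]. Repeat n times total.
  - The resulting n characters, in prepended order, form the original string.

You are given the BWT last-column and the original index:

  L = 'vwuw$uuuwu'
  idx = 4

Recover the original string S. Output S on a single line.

LF mapping: 6 7 1 8 0 2 3 4 9 5
Walk LF starting at row 4, prepending L[row]:
  step 1: row=4, L[4]='$', prepend. Next row=LF[4]=0
  step 2: row=0, L[0]='v', prepend. Next row=LF[0]=6
  step 3: row=6, L[6]='u', prepend. Next row=LF[6]=3
  step 4: row=3, L[3]='w', prepend. Next row=LF[3]=8
  step 5: row=8, L[8]='w', prepend. Next row=LF[8]=9
  step 6: row=9, L[9]='u', prepend. Next row=LF[9]=5
  step 7: row=5, L[5]='u', prepend. Next row=LF[5]=2
  step 8: row=2, L[2]='u', prepend. Next row=LF[2]=1
  step 9: row=1, L[1]='w', prepend. Next row=LF[1]=7
  step 10: row=7, L[7]='u', prepend. Next row=LF[7]=4
Reversed output: uwuuuwwuv$

Answer: uwuuuwwuv$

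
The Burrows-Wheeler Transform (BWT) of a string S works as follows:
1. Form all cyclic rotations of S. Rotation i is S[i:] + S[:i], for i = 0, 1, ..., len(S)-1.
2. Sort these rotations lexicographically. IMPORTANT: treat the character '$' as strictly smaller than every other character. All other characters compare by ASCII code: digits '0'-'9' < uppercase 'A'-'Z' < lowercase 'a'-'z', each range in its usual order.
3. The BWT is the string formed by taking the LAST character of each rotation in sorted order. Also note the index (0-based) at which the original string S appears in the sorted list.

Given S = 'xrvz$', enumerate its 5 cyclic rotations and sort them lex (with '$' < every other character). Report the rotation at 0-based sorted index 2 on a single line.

Answer: vz$xr

Derivation:
All 5 rotations (rotation i = S[i:]+S[:i]):
  rot[0] = xrvz$
  rot[1] = rvz$x
  rot[2] = vz$xr
  rot[3] = z$xrv
  rot[4] = $xrvz
Sorted (with $ < everything):
  sorted[0] = $xrvz
  sorted[1] = rvz$x
  sorted[2] = vz$xr
  sorted[3] = xrvz$
  sorted[4] = z$xrv
sorted[2] = vz$xr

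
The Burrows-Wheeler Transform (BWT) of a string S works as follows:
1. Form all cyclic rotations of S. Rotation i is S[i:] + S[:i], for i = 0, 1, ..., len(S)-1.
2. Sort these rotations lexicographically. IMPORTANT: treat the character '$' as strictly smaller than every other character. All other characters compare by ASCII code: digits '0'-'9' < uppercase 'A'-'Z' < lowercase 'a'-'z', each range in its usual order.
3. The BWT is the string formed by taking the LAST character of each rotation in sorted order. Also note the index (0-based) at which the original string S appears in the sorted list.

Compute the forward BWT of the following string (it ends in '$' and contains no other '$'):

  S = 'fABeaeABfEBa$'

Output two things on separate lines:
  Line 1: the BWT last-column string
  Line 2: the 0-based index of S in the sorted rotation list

Answer: afeEAAfBeaB$B
11

Derivation:
All 13 rotations (rotation i = S[i:]+S[:i]):
  rot[0] = fABeaeABfEBa$
  rot[1] = ABeaeABfEBa$f
  rot[2] = BeaeABfEBa$fA
  rot[3] = eaeABfEBa$fAB
  rot[4] = aeABfEBa$fABe
  rot[5] = eABfEBa$fABea
  rot[6] = ABfEBa$fABeae
  rot[7] = BfEBa$fABeaeA
  rot[8] = fEBa$fABeaeAB
  rot[9] = EBa$fABeaeABf
  rot[10] = Ba$fABeaeABfE
  rot[11] = a$fABeaeABfEB
  rot[12] = $fABeaeABfEBa
Sorted (with $ < everything):
  sorted[0] = $fABeaeABfEBa  (last char: 'a')
  sorted[1] = ABeaeABfEBa$f  (last char: 'f')
  sorted[2] = ABfEBa$fABeae  (last char: 'e')
  sorted[3] = Ba$fABeaeABfE  (last char: 'E')
  sorted[4] = BeaeABfEBa$fA  (last char: 'A')
  sorted[5] = BfEBa$fABeaeA  (last char: 'A')
  sorted[6] = EBa$fABeaeABf  (last char: 'f')
  sorted[7] = a$fABeaeABfEB  (last char: 'B')
  sorted[8] = aeABfEBa$fABe  (last char: 'e')
  sorted[9] = eABfEBa$fABea  (last char: 'a')
  sorted[10] = eaeABfEBa$fAB  (last char: 'B')
  sorted[11] = fABeaeABfEBa$  (last char: '$')
  sorted[12] = fEBa$fABeaeAB  (last char: 'B')
Last column: afeEAAfBeaB$B
Original string S is at sorted index 11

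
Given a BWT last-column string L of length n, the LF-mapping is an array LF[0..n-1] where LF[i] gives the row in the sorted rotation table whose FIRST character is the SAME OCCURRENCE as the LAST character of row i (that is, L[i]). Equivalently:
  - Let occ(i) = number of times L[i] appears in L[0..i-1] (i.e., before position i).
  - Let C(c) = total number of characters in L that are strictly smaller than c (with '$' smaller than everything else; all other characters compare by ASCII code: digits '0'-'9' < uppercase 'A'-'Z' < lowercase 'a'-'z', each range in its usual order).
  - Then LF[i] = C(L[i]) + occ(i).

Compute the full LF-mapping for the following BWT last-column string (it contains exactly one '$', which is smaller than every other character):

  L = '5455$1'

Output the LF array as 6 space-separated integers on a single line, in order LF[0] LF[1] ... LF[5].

Char counts: '$':1, '1':1, '4':1, '5':3
C (first-col start): C('$')=0, C('1')=1, C('4')=2, C('5')=3
L[0]='5': occ=0, LF[0]=C('5')+0=3+0=3
L[1]='4': occ=0, LF[1]=C('4')+0=2+0=2
L[2]='5': occ=1, LF[2]=C('5')+1=3+1=4
L[3]='5': occ=2, LF[3]=C('5')+2=3+2=5
L[4]='$': occ=0, LF[4]=C('$')+0=0+0=0
L[5]='1': occ=0, LF[5]=C('1')+0=1+0=1

Answer: 3 2 4 5 0 1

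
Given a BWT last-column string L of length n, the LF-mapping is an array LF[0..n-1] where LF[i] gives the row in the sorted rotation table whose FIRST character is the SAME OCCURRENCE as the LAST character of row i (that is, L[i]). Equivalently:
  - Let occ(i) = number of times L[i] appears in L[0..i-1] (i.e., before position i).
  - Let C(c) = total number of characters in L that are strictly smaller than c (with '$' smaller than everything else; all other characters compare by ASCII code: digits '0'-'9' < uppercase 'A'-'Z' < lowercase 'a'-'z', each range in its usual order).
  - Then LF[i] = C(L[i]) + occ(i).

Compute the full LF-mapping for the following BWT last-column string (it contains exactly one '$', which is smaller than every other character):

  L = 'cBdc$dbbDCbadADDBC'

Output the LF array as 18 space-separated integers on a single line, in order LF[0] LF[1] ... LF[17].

Char counts: '$':1, 'A':1, 'B':2, 'C':2, 'D':3, 'a':1, 'b':3, 'c':2, 'd':3
C (first-col start): C('$')=0, C('A')=1, C('B')=2, C('C')=4, C('D')=6, C('a')=9, C('b')=10, C('c')=13, C('d')=15
L[0]='c': occ=0, LF[0]=C('c')+0=13+0=13
L[1]='B': occ=0, LF[1]=C('B')+0=2+0=2
L[2]='d': occ=0, LF[2]=C('d')+0=15+0=15
L[3]='c': occ=1, LF[3]=C('c')+1=13+1=14
L[4]='$': occ=0, LF[4]=C('$')+0=0+0=0
L[5]='d': occ=1, LF[5]=C('d')+1=15+1=16
L[6]='b': occ=0, LF[6]=C('b')+0=10+0=10
L[7]='b': occ=1, LF[7]=C('b')+1=10+1=11
L[8]='D': occ=0, LF[8]=C('D')+0=6+0=6
L[9]='C': occ=0, LF[9]=C('C')+0=4+0=4
L[10]='b': occ=2, LF[10]=C('b')+2=10+2=12
L[11]='a': occ=0, LF[11]=C('a')+0=9+0=9
L[12]='d': occ=2, LF[12]=C('d')+2=15+2=17
L[13]='A': occ=0, LF[13]=C('A')+0=1+0=1
L[14]='D': occ=1, LF[14]=C('D')+1=6+1=7
L[15]='D': occ=2, LF[15]=C('D')+2=6+2=8
L[16]='B': occ=1, LF[16]=C('B')+1=2+1=3
L[17]='C': occ=1, LF[17]=C('C')+1=4+1=5

Answer: 13 2 15 14 0 16 10 11 6 4 12 9 17 1 7 8 3 5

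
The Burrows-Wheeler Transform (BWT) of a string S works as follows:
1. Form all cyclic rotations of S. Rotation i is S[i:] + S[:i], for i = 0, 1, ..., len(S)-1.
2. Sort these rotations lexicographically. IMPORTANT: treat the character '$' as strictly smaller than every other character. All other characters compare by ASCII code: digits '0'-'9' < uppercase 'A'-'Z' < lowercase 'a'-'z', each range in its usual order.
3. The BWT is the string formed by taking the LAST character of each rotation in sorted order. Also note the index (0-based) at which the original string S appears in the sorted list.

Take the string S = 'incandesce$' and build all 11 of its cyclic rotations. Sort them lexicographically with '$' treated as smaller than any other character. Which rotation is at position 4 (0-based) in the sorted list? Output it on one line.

Answer: desce$incan

Derivation:
All 11 rotations (rotation i = S[i:]+S[:i]):
  rot[0] = incandesce$
  rot[1] = ncandesce$i
  rot[2] = candesce$in
  rot[3] = andesce$inc
  rot[4] = ndesce$inca
  rot[5] = desce$incan
  rot[6] = esce$incand
  rot[7] = sce$incande
  rot[8] = ce$incandes
  rot[9] = e$incandesc
  rot[10] = $incandesce
Sorted (with $ < everything):
  sorted[0] = $incandesce
  sorted[1] = andesce$inc
  sorted[2] = candesce$in
  sorted[3] = ce$incandes
  sorted[4] = desce$incan
  sorted[5] = e$incandesc
  sorted[6] = esce$incand
  sorted[7] = incandesce$
  sorted[8] = ncandesce$i
  sorted[9] = ndesce$inca
  sorted[10] = sce$incande
sorted[4] = desce$incan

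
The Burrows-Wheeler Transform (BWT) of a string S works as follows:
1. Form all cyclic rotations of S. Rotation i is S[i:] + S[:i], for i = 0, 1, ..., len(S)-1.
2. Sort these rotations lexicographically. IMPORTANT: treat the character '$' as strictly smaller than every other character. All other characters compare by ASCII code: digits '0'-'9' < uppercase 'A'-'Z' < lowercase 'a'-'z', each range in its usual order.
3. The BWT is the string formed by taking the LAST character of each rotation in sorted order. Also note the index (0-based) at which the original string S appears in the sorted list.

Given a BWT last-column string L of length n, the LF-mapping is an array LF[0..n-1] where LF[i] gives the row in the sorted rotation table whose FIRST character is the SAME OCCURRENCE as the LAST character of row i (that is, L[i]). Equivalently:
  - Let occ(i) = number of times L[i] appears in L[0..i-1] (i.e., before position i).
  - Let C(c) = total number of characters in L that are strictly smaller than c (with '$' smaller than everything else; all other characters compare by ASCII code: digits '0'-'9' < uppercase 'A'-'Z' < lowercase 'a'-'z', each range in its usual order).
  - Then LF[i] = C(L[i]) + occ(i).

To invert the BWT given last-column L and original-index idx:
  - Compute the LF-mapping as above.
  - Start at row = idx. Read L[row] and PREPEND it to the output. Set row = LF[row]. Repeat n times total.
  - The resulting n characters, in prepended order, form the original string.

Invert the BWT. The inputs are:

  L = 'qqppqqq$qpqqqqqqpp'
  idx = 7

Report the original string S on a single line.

Answer: qpppqpqqqqqpqqqqq$

Derivation:
LF mapping: 6 7 1 2 8 9 10 0 11 3 12 13 14 15 16 17 4 5
Walk LF starting at row 7, prepending L[row]:
  step 1: row=7, L[7]='$', prepend. Next row=LF[7]=0
  step 2: row=0, L[0]='q', prepend. Next row=LF[0]=6
  step 3: row=6, L[6]='q', prepend. Next row=LF[6]=10
  step 4: row=10, L[10]='q', prepend. Next row=LF[10]=12
  step 5: row=12, L[12]='q', prepend. Next row=LF[12]=14
  step 6: row=14, L[14]='q', prepend. Next row=LF[14]=16
  step 7: row=16, L[16]='p', prepend. Next row=LF[16]=4
  step 8: row=4, L[4]='q', prepend. Next row=LF[4]=8
  step 9: row=8, L[8]='q', prepend. Next row=LF[8]=11
  step 10: row=11, L[11]='q', prepend. Next row=LF[11]=13
  step 11: row=13, L[13]='q', prepend. Next row=LF[13]=15
  step 12: row=15, L[15]='q', prepend. Next row=LF[15]=17
  step 13: row=17, L[17]='p', prepend. Next row=LF[17]=5
  step 14: row=5, L[5]='q', prepend. Next row=LF[5]=9
  step 15: row=9, L[9]='p', prepend. Next row=LF[9]=3
  step 16: row=3, L[3]='p', prepend. Next row=LF[3]=2
  step 17: row=2, L[2]='p', prepend. Next row=LF[2]=1
  step 18: row=1, L[1]='q', prepend. Next row=LF[1]=7
Reversed output: qpppqpqqqqqpqqqqq$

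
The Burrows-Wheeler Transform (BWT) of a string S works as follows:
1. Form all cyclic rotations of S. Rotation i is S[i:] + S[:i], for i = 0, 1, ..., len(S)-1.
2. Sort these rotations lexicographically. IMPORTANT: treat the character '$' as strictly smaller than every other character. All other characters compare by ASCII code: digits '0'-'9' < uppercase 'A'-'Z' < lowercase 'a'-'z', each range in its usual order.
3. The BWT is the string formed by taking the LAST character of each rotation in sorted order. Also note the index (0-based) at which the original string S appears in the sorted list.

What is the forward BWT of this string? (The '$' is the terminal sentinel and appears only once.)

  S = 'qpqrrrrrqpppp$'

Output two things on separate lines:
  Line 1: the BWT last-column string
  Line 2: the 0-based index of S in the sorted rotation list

Answer: ppppqqr$prrrrq
7

Derivation:
All 14 rotations (rotation i = S[i:]+S[:i]):
  rot[0] = qpqrrrrrqpppp$
  rot[1] = pqrrrrrqpppp$q
  rot[2] = qrrrrrqpppp$qp
  rot[3] = rrrrrqpppp$qpq
  rot[4] = rrrrqpppp$qpqr
  rot[5] = rrrqpppp$qpqrr
  rot[6] = rrqpppp$qpqrrr
  rot[7] = rqpppp$qpqrrrr
  rot[8] = qpppp$qpqrrrrr
  rot[9] = pppp$qpqrrrrrq
  rot[10] = ppp$qpqrrrrrqp
  rot[11] = pp$qpqrrrrrqpp
  rot[12] = p$qpqrrrrrqppp
  rot[13] = $qpqrrrrrqpppp
Sorted (with $ < everything):
  sorted[0] = $qpqrrrrrqpppp  (last char: 'p')
  sorted[1] = p$qpqrrrrrqppp  (last char: 'p')
  sorted[2] = pp$qpqrrrrrqpp  (last char: 'p')
  sorted[3] = ppp$qpqrrrrrqp  (last char: 'p')
  sorted[4] = pppp$qpqrrrrrq  (last char: 'q')
  sorted[5] = pqrrrrrqpppp$q  (last char: 'q')
  sorted[6] = qpppp$qpqrrrrr  (last char: 'r')
  sorted[7] = qpqrrrrrqpppp$  (last char: '$')
  sorted[8] = qrrrrrqpppp$qp  (last char: 'p')
  sorted[9] = rqpppp$qpqrrrr  (last char: 'r')
  sorted[10] = rrqpppp$qpqrrr  (last char: 'r')
  sorted[11] = rrrqpppp$qpqrr  (last char: 'r')
  sorted[12] = rrrrqpppp$qpqr  (last char: 'r')
  sorted[13] = rrrrrqpppp$qpq  (last char: 'q')
Last column: ppppqqr$prrrrq
Original string S is at sorted index 7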